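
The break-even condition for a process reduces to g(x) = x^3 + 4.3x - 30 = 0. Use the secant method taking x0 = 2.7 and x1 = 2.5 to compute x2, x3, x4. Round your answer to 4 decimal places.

g(2.7) = 1.293000, g(2.5) = -3.625000
x2 = 2.500000 − (-3.625000)·(2.500000 − 2.700000) / (-3.625000 − 1.293000) = 2.500000 − (0.725000)/(-4.918000) = 2.647418
g(2.647418) = -0.060830
x3 = 2.647418 − (-0.060830)·(2.647418 − 2.500000) / (-0.060830 − (-3.625000)) = 2.647418 − (-0.008967)/(3.564170) = 2.649934
g(2.649934) = 0.002941
x4 = 2.649934 − 0.002941·(2.649934 − 2.647418) / (0.002941 − (-0.060830)) = 2.649934 − (0.000007)/(0.063771) = 2.649818

2.6474, 2.6499, 2.6498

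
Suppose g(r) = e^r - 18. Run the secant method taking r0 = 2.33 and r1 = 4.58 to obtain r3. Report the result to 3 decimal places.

g(2.33) = -7.72206, g(4.58) = 79.51439
r2 = 4.58000 − 79.51439·(4.58000 − 2.33000) / (79.51439 − (-7.72206)) = 4.58000 − (178.90739)/(87.23645) = 2.52917
g(2.52917) = -5.45695
r3 = 2.52917 − (-5.45695)·(2.52917 − 4.58000) / (-5.45695 − 79.51439) = 2.52917 − (11.19128)/(-84.97134) = 2.66087

2.661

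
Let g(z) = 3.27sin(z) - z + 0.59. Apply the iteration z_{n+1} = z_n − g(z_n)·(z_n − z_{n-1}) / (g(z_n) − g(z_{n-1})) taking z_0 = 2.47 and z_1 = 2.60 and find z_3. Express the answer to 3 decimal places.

2.513

g(2.47) = 0.15470, g(2.60) = -0.32431
z_2 = 2.60000 − (-0.32431)·(2.60000 − 2.47000) / (-0.32431 − 0.15470) = 2.60000 − (-0.04216)/(-0.47901) = 2.51199
g(2.51199) = 0.00348
z_3 = 2.51199 − 0.00348·(2.51199 − 2.60000) / (0.00348 − (-0.32431)) = 2.51199 − (-0.00031)/(0.32779) = 2.51292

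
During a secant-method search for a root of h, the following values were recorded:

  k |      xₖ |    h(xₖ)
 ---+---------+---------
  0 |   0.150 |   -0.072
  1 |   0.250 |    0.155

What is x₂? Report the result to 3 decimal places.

x₂ = 0.250 − 0.155·(0.250 − 0.150) / (0.155 − (-0.072))
   = 0.250 − (0.01550)/(0.22700) = 0.18172

0.182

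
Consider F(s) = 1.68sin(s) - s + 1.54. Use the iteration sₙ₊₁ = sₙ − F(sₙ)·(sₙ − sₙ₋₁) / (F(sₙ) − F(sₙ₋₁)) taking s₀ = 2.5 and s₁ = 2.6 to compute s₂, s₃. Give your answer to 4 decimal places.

2.5190, 2.5193

F(2.5) = 0.045433, F(2.6) = -0.193958
s₂ = 2.600000 − (-0.193958)·(2.600000 − 2.500000) / (-0.193958 − 0.045433) = 2.600000 − (-0.019396)/(-0.239391) = 2.518979
F(2.518979) = 0.000731
s₃ = 2.518979 − 0.000731·(2.518979 − 2.600000) / (0.000731 − (-0.193958)) = 2.518979 − (-0.000059)/(0.194689) = 2.519283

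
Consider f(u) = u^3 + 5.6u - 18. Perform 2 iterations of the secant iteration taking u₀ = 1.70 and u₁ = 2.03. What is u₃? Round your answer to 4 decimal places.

1.9299

f(1.70) = -3.567000, f(2.03) = 1.733427
u₂ = 2.030000 − 1.733427·(2.030000 − 1.700000) / (1.733427 − (-3.567000)) = 2.030000 − (0.572031)/(5.300427) = 1.922078
f(1.922078) = -0.135464
u₃ = 1.922078 − (-0.135464)·(1.922078 − 2.030000) / (-0.135464 − 1.733427) = 1.922078 − (0.014619)/(-1.868891) = 1.929901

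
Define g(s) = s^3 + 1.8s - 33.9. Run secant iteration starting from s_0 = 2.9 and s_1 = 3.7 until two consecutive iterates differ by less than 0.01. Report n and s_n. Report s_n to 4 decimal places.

g(2.9) = -4.291000, g(3.7) = 23.413000
s_2 = 3.700000 − 23.413000·(0.800000)/(27.704000) = 3.023910;  |Δ| = 0.676090
g(3.023910) = -0.806236
s_3 = 3.023910 − (-0.806236)·(-0.676090)/(-24.219236) = 3.046416;  |Δ| = 0.022506
g(3.046416) = -0.143720
s_4 = 3.046416 − (-0.143720)·(0.022506)/(0.662516) = 3.051299;  |Δ| = 0.004882
|s_4 − s_3| = 0.004882 < 0.01

n = 4, s_n = 3.0513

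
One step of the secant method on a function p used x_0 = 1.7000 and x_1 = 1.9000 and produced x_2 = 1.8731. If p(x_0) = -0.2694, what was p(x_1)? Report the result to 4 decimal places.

The secant line through (1.7000, -0.2694) and (1.9000, p(x_1)) crosses zero at x_2 = 1.8731.
So (1.7000, -0.2694), (1.9000, p(x_1)), (1.8731, 0) are collinear:
p(x_1) = -0.2694 · (1.9000 − 1.8731) / (1.7000 − 1.8731) = -0.2694 · (0.026900)/(-0.173100) = 0.041865

0.0419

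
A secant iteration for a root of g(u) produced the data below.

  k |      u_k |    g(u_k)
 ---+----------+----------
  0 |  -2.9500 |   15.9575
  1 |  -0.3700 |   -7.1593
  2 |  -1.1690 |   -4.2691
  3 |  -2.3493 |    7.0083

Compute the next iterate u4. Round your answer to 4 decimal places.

u4 = -2.3493 − 7.0083·(-2.3493 − (-1.1690)) / (7.0083 − (-4.2691))
   = -2.3493 − (-8.271896)/(11.277400) = -1.615807

-1.6158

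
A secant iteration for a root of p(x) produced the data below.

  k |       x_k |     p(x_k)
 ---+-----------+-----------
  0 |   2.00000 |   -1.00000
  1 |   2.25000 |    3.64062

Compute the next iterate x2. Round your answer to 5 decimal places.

x2 = 2.25000 − 3.64062·(2.25000 − 2.00000) / (3.64062 − (-1.00000))
   = 2.25000 − (0.9101550)/(4.6406200) = 2.0538721

2.05387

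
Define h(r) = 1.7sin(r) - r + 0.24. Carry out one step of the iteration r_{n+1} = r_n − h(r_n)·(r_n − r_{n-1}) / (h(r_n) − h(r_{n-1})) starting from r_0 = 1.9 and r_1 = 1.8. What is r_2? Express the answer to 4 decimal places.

h(1.9) = -0.051290, h(1.8) = 0.095541
r_2 = 1.800000 − 0.095541·(1.800000 − 1.900000) / (0.095541 − (-0.051290)) = 1.800000 − (-0.009554)/(0.146831) = 1.865069

1.8651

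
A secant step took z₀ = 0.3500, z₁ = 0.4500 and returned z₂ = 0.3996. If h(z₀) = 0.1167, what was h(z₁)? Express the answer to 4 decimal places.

-0.1186

The secant line through (0.3500, 0.1167) and (0.4500, h(z₁)) crosses zero at z₂ = 0.3996.
So (0.3500, 0.1167), (0.4500, h(z₁)), (0.3996, 0) are collinear:
h(z₁) = 0.1167 · (0.4500 − 0.3996) / (0.3500 − 0.3996) = 0.1167 · (0.050400)/(-0.049600) = -0.118582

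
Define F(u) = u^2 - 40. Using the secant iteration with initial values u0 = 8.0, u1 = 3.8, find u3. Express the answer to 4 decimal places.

6.4172

F(8.0) = 24.000000, F(3.8) = -25.560000
u2 = 3.800000 − (-25.560000)·(3.800000 − 8.000000) / (-25.560000 − 24.000000) = 3.800000 − (107.352000)/(-49.560000) = 5.966102
F(5.966102) = -4.405631
u3 = 5.966102 − (-4.405631)·(5.966102 − 3.800000) / (-4.405631 − (-25.560000)) = 5.966102 − (-9.543044)/(21.154369) = 6.417216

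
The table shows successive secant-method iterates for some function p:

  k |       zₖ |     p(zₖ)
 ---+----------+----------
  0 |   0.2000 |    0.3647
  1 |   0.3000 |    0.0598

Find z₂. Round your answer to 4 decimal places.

0.3196

z₂ = 0.3000 − 0.0598·(0.3000 − 0.2000) / (0.0598 − 0.3647)
   = 0.3000 − (0.005980)/(-0.304900) = 0.319613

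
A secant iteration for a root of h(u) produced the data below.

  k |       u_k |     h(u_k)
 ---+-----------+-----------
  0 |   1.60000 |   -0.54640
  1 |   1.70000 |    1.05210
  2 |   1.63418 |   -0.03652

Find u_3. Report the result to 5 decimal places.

1.63639

u_3 = 1.63418 − (-0.03652)·(1.63418 − 1.70000) / (-0.03652 − 1.05210)
   = 1.63418 − (0.0024037)/(-1.0886200) = 1.6363881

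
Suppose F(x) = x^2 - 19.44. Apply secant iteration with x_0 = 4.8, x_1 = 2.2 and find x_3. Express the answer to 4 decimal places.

4.4511

F(4.8) = 3.600000, F(2.2) = -14.600000
x_2 = 2.200000 − (-14.600000)·(2.200000 − 4.800000) / (-14.600000 − 3.600000) = 2.200000 − (37.960000)/(-18.200000) = 4.285714
F(4.285714) = -1.072653
x_3 = 4.285714 − (-1.072653)·(4.285714 − 2.200000) / (-1.072653 − (-14.600000)) = 4.285714 − (-2.237248)/(13.527347) = 4.451101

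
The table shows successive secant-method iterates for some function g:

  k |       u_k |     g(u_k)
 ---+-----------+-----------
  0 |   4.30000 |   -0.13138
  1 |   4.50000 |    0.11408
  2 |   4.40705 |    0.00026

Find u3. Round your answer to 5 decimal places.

u3 = 4.40705 − 0.00026·(4.40705 − 4.50000) / (0.00026 − 0.11408)
   = 4.40705 − (-0.0000242)/(-0.1138200) = 4.4068377

4.40684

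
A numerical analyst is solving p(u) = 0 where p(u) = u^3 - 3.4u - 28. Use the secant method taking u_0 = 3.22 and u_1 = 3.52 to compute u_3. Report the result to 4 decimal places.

p(3.22) = -5.561752, p(3.52) = 3.646208
u_2 = 3.520000 − 3.646208·(3.520000 − 3.220000) / (3.646208 − (-5.561752)) = 3.520000 − (1.093862)/(9.207960) = 3.401205
p(3.401205) = -0.218302
u_3 = 3.401205 − (-0.218302)·(3.401205 − 3.520000) / (-0.218302 − 3.646208) = 3.401205 − (0.025933)/(-3.864510) = 3.407915

3.4079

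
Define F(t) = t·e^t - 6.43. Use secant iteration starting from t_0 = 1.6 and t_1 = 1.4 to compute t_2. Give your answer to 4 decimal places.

1.4670

F(1.6) = 1.494852, F(1.4) = -0.752720
t_2 = 1.400000 − (-0.752720)·(1.400000 − 1.600000) / (-0.752720 − 1.494852) = 1.400000 − (0.150544)/(-2.247572) = 1.466981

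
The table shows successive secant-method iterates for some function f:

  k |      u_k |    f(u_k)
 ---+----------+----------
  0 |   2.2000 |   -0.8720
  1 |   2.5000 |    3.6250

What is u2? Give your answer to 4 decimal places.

2.2582

u2 = 2.5000 − 3.6250·(2.5000 − 2.2000) / (3.6250 − (-0.8720))
   = 2.5000 − (1.087500)/(4.497000) = 2.258172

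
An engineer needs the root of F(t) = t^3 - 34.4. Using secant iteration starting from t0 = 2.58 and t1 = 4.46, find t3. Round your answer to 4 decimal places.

3.1854

F(2.58) = -17.226488, F(4.46) = 54.316536
t2 = 4.460000 − 54.316536·(4.460000 − 2.580000) / (54.316536 − (-17.226488)) = 4.460000 − (102.115088)/(71.543024) = 3.032676
F(3.032676) = -6.508108
t3 = 3.032676 − (-6.508108)·(3.032676 − 4.460000) / (-6.508108 − 54.316536) = 3.032676 − (9.289181)/(-60.824644) = 3.185396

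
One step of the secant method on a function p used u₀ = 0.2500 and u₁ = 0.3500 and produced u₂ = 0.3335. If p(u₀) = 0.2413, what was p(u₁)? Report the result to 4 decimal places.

The secant line through (0.2500, 0.2413) and (0.3500, p(u₁)) crosses zero at u₂ = 0.3335.
So (0.2500, 0.2413), (0.3500, p(u₁)), (0.3335, 0) are collinear:
p(u₁) = 0.2413 · (0.3500 − 0.3335) / (0.2500 − 0.3335) = 0.2413 · (0.016500)/(-0.083500) = -0.047682

-0.0477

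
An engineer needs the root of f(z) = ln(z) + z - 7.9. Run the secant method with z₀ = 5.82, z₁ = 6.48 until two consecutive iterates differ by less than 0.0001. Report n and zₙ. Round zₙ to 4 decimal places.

f(5.82) = -0.318700, f(6.48) = 0.448721
z₂ = 6.480000 − 0.448721·(0.660000)/(0.767420) = 6.094089;  |Δ| = 0.385911
f(6.094089) = 0.001409
z₃ = 6.094089 − 0.001409·(-0.385911)/(-0.447312) = 6.092874;  |Δ| = 0.001215
f(6.092874) = -0.000006
z₄ = 6.092874 − (-0.000006)·(-0.001215)/(-0.001415) = 6.092879;  |Δ| = 0.000005
|z₄ − z₃| = 0.000005 < 0.0001

n = 4, zₙ = 6.0929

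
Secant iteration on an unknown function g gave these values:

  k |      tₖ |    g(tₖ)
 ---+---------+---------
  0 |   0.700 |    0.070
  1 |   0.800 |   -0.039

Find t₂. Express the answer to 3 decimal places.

t₂ = 0.800 − (-0.039)·(0.800 − 0.700) / (-0.039 − 0.070)
   = 0.800 − (-0.00390)/(-0.10900) = 0.76422

0.764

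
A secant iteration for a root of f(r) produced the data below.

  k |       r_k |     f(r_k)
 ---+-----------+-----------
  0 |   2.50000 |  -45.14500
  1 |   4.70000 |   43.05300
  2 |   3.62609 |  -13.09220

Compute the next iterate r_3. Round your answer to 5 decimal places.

3.87651

r_3 = 3.62609 − (-13.09220)·(3.62609 − 4.70000) / (-13.09220 − 43.05300)
   = 3.62609 − (14.0598445)/(-56.1452000) = 3.8765094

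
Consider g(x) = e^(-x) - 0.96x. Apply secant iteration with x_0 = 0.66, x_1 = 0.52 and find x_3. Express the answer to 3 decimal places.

0.582

g(0.66) = -0.11675, g(0.52) = 0.09532
x_2 = 0.52000 − 0.09532·(0.52000 − 0.66000) / (0.09532 − (-0.11675)) = 0.52000 − (-0.01334)/(0.21207) = 0.58293
g(0.58293) = -0.00135
x_3 = 0.58293 − (-0.00135)·(0.58293 − 0.52000) / (-0.00135 − 0.09532) = 0.58293 − (-0.00008)/(-0.09667) = 0.58205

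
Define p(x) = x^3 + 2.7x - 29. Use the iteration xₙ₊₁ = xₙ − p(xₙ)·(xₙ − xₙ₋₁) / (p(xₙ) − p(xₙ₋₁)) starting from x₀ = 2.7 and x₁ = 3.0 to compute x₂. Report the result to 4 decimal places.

2.7748

p(2.7) = -2.027000, p(3.0) = 6.100000
x₂ = 3.000000 − 6.100000·(3.000000 − 2.700000) / (6.100000 − (-2.027000)) = 3.000000 − (1.830000)/(8.127000) = 2.774825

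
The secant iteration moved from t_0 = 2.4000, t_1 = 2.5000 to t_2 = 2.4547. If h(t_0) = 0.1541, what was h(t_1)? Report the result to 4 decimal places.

The secant line through (2.4000, 0.1541) and (2.5000, h(t_1)) crosses zero at t_2 = 2.4547.
So (2.4000, 0.1541), (2.5000, h(t_1)), (2.4547, 0) are collinear:
h(t_1) = 0.1541 · (2.5000 − 2.4547) / (2.4000 − 2.4547) = 0.1541 · (0.045300)/(-0.054700) = -0.127618

-0.1276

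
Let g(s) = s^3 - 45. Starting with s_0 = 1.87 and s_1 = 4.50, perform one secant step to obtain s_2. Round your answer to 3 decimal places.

g(1.87) = -38.46080, g(4.50) = 46.12500
s_2 = 4.50000 − 46.12500·(4.50000 − 1.87000) / (46.12500 − (-38.46080)) = 4.50000 − (121.30875)/(84.58580) = 3.06585

3.066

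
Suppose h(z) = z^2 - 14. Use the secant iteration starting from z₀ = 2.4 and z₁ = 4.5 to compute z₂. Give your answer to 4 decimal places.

h(2.4) = -8.240000, h(4.5) = 6.250000
z₂ = 4.500000 − 6.250000·(4.500000 − 2.400000) / (6.250000 − (-8.240000)) = 4.500000 − (13.125000)/(14.490000) = 3.594203

3.5942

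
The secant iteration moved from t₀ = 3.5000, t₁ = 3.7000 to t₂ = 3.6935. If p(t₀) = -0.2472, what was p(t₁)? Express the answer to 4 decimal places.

0.0083

The secant line through (3.5000, -0.2472) and (3.7000, p(t₁)) crosses zero at t₂ = 3.6935.
So (3.5000, -0.2472), (3.7000, p(t₁)), (3.6935, 0) are collinear:
p(t₁) = -0.2472 · (3.7000 − 3.6935) / (3.5000 − 3.6935) = -0.2472 · (0.006500)/(-0.193500) = 0.008304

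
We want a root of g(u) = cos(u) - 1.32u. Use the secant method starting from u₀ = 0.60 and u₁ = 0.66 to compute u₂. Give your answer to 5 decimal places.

0.61746

g(0.60) = 0.0333356, g(0.66) = -0.0812078
u₂ = 0.6600000 − (-0.0812078)·(0.6600000 − 0.6000000) / (-0.0812078 − 0.0333356) = 0.6600000 − (-0.0048725)/(-0.1145434) = 0.6174618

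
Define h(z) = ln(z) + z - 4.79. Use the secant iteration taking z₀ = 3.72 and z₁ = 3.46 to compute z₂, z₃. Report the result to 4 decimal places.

h(3.72) = 0.243724, h(3.46) = -0.088731
z₂ = 3.460000 − (-0.088731)·(3.460000 − 3.720000) / (-0.088731 − 0.243724) = 3.460000 − (0.023070)/(-0.332455) = 3.529393
h(3.529393) = 0.000519
z₃ = 3.529393 − 0.000519·(3.529393 − 3.460000) / (0.000519 − (-0.088731)) = 3.529393 − (0.000036)/(0.089251) = 3.528990

3.5294, 3.5290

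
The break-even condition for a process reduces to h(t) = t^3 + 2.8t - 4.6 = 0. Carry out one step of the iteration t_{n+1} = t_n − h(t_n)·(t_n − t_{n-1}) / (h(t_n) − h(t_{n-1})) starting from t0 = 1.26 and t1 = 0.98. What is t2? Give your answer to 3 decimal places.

1.119

h(1.26) = 0.92838, h(0.98) = -0.91481
t2 = 0.98000 − (-0.91481)·(0.98000 − 1.26000) / (-0.91481 − 0.92838) = 0.98000 − (0.25615)/(-1.84318) = 1.11897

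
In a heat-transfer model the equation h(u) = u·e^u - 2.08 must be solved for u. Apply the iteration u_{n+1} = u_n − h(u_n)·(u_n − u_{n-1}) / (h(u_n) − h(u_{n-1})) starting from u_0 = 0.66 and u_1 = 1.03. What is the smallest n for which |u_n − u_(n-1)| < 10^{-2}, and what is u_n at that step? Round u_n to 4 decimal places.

h(0.66) = -0.803037, h(1.03) = 0.805098
u_2 = 1.030000 − 0.805098·(0.370000)/(1.608135) = 0.844763;  |Δ| = 0.185237
h(0.844763) = -0.113877
u_3 = 0.844763 − (-0.113877)·(-0.185237)/(-0.918975) = 0.867717;  |Δ| = 0.022954
h(0.867717) = -0.013560
u_4 = 0.867717 − (-0.013560)·(0.022954)/(0.100317) = 0.870820;  |Δ| = 0.003103
|u_4 − u_3| = 0.003103 < 10^{-2}

n = 4, u_n = 0.8708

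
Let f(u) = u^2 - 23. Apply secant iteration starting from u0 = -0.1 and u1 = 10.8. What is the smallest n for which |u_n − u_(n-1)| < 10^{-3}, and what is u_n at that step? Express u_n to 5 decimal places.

f(-0.1) = -22.9900000, f(10.8) = 93.6400000
u2 = 10.8000000 − 93.6400000·(10.9000000)/(116.6300000) = 2.0485981;  |Δ| = 8.7514019
f(2.0485981) = -18.8032457
u3 = 2.0485981 − (-18.8032457)·(-8.7514019)/(-112.4432457) = 3.5120454;  |Δ| = 1.4634473
f(3.5120454) = -10.6655372
u4 = 3.5120454 − (-10.6655372)·(1.4634473)/(8.1377085) = 5.4300855;  |Δ| = 1.9180401
f(5.4300855) = 6.4858283
u5 = 5.4300855 − 6.4858283·(1.9180401)/(17.1513655) = 4.7047742;  |Δ| = 0.7253113
f(4.7047742) = -0.8650997
u6 = 4.7047742 − (-0.8650997)·(-0.7253113)/(-7.3509279) = 4.7901330;  |Δ| = 0.0853588
f(4.7901330) = -0.0546256
u7 = 4.7901330 − (-0.0546256)·(0.0853588)/(0.8104741) = 4.7958862;  |Δ| = 0.0057531
f(4.7958862) = 0.0005242
u8 = 4.7958862 − 0.0005242·(0.0057531)/(0.0551498) = 4.7958315;  |Δ| = 0.0000547
|u8 − u7| = 0.0000547 < 10^{-3}

n = 8, u_n = 4.79583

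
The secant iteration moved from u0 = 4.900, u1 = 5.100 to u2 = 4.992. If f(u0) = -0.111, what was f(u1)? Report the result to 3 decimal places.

The secant line through (4.900, -0.111) and (5.100, f(u1)) crosses zero at u2 = 4.992.
So (4.900, -0.111), (5.100, f(u1)), (4.992, 0) are collinear:
f(u1) = -0.111 · (5.100 − 4.992) / (4.900 − 4.992) = -0.111 · (0.10800)/(-0.09200) = 0.13030

0.130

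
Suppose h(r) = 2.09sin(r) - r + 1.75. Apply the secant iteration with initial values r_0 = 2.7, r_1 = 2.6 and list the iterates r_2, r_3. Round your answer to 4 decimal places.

2.6800, 2.6803

h(2.7) = -0.056776, h(2.6) = 0.227398
r_2 = 2.600000 − 0.227398·(2.600000 − 2.700000) / (0.227398 − (-0.056776)) = 2.600000 − (-0.022740)/(0.284174) = 2.680021
h(2.680021) = 0.000774
r_3 = 2.680021 − 0.000774·(2.680021 − 2.600000) / (0.000774 − 0.227398) = 2.680021 − (0.000062)/(-0.226624) = 2.680294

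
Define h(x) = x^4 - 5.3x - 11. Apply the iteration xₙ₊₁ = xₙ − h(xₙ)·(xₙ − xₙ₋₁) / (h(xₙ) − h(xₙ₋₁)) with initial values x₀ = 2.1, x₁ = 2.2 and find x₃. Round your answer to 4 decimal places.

2.1791

h(2.1) = -2.681900, h(2.2) = 0.765600
x₂ = 2.200000 − 0.765600·(2.200000 − 2.100000) / (0.765600 − (-2.681900)) = 2.200000 − (0.076560)/(3.447500) = 2.177793
h(2.177793) = -0.048333
x₃ = 2.177793 − (-0.048333)·(2.177793 − 2.200000) / (-0.048333 − 0.765600) = 2.177793 − (0.001073)/(-0.813933) = 2.179111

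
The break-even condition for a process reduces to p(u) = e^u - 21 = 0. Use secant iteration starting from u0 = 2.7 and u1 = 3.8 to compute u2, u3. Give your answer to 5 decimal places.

2.92575, 3.00467

p(2.7) = -6.1202683, p(3.8) = 23.7011845
u2 = 3.8000000 − 23.7011845·(3.8000000 − 2.7000000) / (23.7011845 − (-6.1202683)) = 3.8000000 − (26.0713029)/(29.8214528) = 2.9257534
p(2.9257534) = -2.3517292
u3 = 2.9257534 − (-2.3517292)·(2.9257534 − 3.8000000) / (-2.3517292 − 23.7011845) = 2.9257534 − (2.0559912)/(-26.0529137) = 3.0046694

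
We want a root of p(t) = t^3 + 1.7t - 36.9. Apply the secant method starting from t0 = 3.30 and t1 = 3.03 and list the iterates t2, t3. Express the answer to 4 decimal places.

p(3.30) = 4.647000, p(3.03) = -3.930873
t2 = 3.030000 − (-3.930873)·(3.030000 − 3.300000) / (-3.930873 − 4.647000) = 3.030000 − (1.061336)/(-8.577873) = 3.153729
p(3.153729) = -0.171636
t3 = 3.153729 − (-0.171636)·(3.153729 − 3.030000) / (-0.171636 − (-3.930873)) = 3.153729 − (-0.021236)/(3.759237) = 3.159379

3.1537, 3.1594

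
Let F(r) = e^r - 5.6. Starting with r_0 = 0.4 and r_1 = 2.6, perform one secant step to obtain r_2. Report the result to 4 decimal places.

F(0.4) = -4.108175, F(2.6) = 7.863738
r_2 = 2.600000 − 7.863738·(2.600000 − 0.400000) / (7.863738 − (-4.108175)) = 2.600000 − (17.300224)/(11.971913) = 1.154932

1.1549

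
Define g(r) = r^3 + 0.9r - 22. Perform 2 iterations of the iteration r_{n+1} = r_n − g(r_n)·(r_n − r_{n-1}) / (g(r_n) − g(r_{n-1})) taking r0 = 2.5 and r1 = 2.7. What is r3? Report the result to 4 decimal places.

2.6950

g(2.5) = -4.125000, g(2.7) = 0.113000
r2 = 2.700000 − 0.113000·(2.700000 − 2.500000) / (0.113000 − (-4.125000)) = 2.700000 − (0.022600)/(4.238000) = 2.694667
g(2.694667) = -0.008195
r3 = 2.694667 − (-0.008195)·(2.694667 − 2.700000) / (-0.008195 − 0.113000) = 2.694667 − (0.000044)/(-0.121195) = 2.695028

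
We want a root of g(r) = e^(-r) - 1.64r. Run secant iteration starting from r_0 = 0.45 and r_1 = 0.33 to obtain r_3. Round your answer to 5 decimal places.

g(0.45) = -0.1003718, g(0.33) = 0.1777237
r_2 = 0.3300000 − 0.1777237·(0.3300000 − 0.4500000) / (0.1777237 − (-0.1003718)) = 0.3300000 − (-0.0213268)/(0.2780956) = 0.4066889
g(0.4066889) = -0.0011185
r_3 = 0.4066889 − (-0.0011185)·(0.4066889 − 0.3300000) / (-0.0011185 − 0.1777237) = 0.4066889 − (-0.0000858)/(-0.1788423) = 0.4062093

0.40621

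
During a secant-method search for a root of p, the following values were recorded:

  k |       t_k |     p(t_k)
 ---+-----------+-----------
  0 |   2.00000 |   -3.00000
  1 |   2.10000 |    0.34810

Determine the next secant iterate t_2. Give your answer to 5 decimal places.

2.08960

t_2 = 2.10000 − 0.34810·(2.10000 − 2.00000) / (0.34810 − (-3.00000))
   = 2.10000 − (0.0348100)/(3.3481000) = 2.0896031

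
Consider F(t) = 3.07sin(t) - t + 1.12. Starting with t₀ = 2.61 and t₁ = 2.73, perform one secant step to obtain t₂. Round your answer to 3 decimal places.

F(2.61) = 0.06620, F(2.73) = -0.38179
t₂ = 2.73000 − (-0.38179)·(2.73000 − 2.61000) / (-0.38179 − 0.06620) = 2.73000 − (-0.04581)/(-0.44799) = 2.62773

2.628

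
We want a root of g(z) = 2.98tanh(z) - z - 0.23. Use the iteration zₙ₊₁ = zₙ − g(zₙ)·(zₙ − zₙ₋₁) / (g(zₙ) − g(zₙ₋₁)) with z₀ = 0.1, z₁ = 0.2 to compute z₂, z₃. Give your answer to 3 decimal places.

0.117, 0.117

g(0.1) = -0.03299, g(0.2) = 0.15818
z₂ = 0.20000 − 0.15818·(0.20000 − 0.10000) / (0.15818 − (-0.03299)) = 0.20000 − (0.01582)/(0.19117) = 0.11726
g(0.11726) = 0.00058
z₃ = 0.11726 − 0.00058·(0.11726 − 0.20000) / (0.00058 − 0.15818) = 0.11726 − (-0.00005)/(-0.15760) = 0.11695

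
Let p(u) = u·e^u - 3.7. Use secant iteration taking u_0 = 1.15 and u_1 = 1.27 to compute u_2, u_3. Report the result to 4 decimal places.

1.1592, 1.1599

p(1.15) = -0.068078, p(1.27) = 0.822283
u_2 = 1.270000 − 0.822283·(1.270000 − 1.150000) / (0.822283 − (-0.068078)) = 1.270000 − (0.098674)/(0.890361) = 1.159175
p(1.159175) = -0.005356
u_3 = 1.159175 − (-0.005356)·(1.159175 − 1.270000) / (-0.005356 − 0.822283) = 1.159175 − (0.000594)/(-0.827639) = 1.159893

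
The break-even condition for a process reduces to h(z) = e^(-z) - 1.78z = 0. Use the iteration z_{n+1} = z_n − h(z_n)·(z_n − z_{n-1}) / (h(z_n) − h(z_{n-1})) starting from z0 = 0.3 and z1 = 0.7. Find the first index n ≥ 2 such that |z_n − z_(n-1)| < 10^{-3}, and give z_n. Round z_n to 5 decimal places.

h(0.3) = 0.2068182, h(0.7) = -0.7494147
z2 = 0.7000000 − (-0.7494147)·(0.4000000)/(-0.9562329) = 0.3865137;  |Δ| = 0.3134863
h(0.3865137) = -0.0085731
z3 = 0.3865137 − (-0.0085731)·(-0.3134863)/(0.7408416) = 0.3828861;  |Δ| = 0.0036277
h(0.3828861) = 0.0003534
z4 = 0.3828861 − 0.0003534·(-0.0036277)/(0.0089265) = 0.3830297;  |Δ| = 0.0001436
|z4 − z3| = 0.0001436 < 10^{-3}

n = 4, z_n = 0.38303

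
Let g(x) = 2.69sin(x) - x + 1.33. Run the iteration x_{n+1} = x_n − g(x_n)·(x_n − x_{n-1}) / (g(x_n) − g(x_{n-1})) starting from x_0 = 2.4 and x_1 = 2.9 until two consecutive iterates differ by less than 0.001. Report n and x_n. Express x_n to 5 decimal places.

g(2.4) = 0.7469960, g(2.9) = -0.9264193
x_2 = 2.9000000 − (-0.9264193)·(0.5000000)/(-1.6734153) = 2.6231950;  |Δ| = 0.2768050
g(2.6231950) = 0.0396702
x_3 = 2.6231950 − 0.0396702·(-0.2768050)/(0.9660895) = 2.6345614;  |Δ| = 0.0113663
g(2.6345614) = 0.0016600
x_4 = 2.6345614 − 0.0016600·(0.0113663)/(-0.0380101) = 2.6350578;  |Δ| = 0.0004964
|x_4 − x_3| = 0.0004964 < 0.001

n = 4, x_n = 2.63506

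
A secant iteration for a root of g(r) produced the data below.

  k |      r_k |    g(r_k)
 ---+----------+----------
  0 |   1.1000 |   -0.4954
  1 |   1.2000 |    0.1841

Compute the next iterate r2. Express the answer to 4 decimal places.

1.1729

r2 = 1.2000 − 0.1841·(1.2000 − 1.1000) / (0.1841 − (-0.4954))
   = 1.2000 − (0.018410)/(0.679500) = 1.172907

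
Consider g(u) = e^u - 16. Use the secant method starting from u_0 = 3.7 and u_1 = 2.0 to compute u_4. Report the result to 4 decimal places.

g(3.7) = 24.447304, g(2.0) = -8.610944
u_2 = 2.000000 − (-8.610944)·(2.000000 − 3.700000) / (-8.610944 − 24.447304) = 2.000000 − (14.638605)/(-33.058248) = 2.442812
g(2.442812) = -4.494646
u_3 = 2.442812 − (-4.494646)·(2.442812 − 2.000000) / (-4.494646 − (-8.610944)) = 2.442812 − (-1.990285)/(4.116298) = 2.926326
g(2.926326) = 2.658951
u_4 = 2.926326 − 2.658951·(2.926326 − 2.442812) / (2.658951 − (-4.494646)) = 2.926326 − (1.285638)/(7.153597) = 2.746607

2.7466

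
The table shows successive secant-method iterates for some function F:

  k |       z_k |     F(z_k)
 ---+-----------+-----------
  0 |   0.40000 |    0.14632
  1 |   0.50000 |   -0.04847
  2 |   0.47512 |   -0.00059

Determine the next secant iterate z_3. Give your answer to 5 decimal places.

z_3 = 0.47512 − (-0.00059)·(0.47512 − 0.50000) / (-0.00059 − (-0.04847))
   = 0.47512 − (0.0000147)/(0.0478800) = 0.4748134

0.47481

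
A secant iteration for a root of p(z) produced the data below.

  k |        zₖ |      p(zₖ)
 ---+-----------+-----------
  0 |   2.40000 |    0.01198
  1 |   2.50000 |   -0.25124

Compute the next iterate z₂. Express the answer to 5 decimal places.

2.40455

z₂ = 2.50000 − (-0.25124)·(2.50000 − 2.40000) / (-0.25124 − 0.01198)
   = 2.50000 − (-0.0251240)/(-0.2632200) = 2.4045513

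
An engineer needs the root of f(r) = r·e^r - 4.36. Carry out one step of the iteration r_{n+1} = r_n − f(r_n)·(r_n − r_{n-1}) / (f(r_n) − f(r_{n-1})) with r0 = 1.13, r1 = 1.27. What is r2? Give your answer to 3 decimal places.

f(1.13) = -0.86191, f(1.27) = 0.16228
r2 = 1.27000 − 0.16228·(1.27000 − 1.13000) / (0.16228 − (-0.86191)) = 1.27000 − (0.02272)/(1.02419) = 1.24782

1.248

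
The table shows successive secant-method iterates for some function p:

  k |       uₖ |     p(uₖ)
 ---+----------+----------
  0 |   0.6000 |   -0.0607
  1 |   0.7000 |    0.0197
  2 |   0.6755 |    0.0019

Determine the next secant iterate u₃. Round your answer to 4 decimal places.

0.6729

u₃ = 0.6755 − 0.0019·(0.6755 − 0.7000) / (0.0019 − 0.0197)
   = 0.6755 − (-0.000047)/(-0.017800) = 0.672885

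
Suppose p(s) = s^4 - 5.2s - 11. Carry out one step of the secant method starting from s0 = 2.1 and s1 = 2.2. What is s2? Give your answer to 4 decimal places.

p(2.1) = -2.471900, p(2.2) = 0.985600
s2 = 2.200000 − 0.985600·(2.200000 − 2.100000) / (0.985600 − (-2.471900)) = 2.200000 − (0.098560)/(3.457500) = 2.171494

2.1715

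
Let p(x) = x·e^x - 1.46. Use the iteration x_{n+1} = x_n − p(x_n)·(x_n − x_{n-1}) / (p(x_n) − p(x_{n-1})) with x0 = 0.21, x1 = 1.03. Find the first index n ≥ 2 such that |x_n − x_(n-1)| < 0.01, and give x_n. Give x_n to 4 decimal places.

n = 5, x_n = 0.7145

p(0.21) = -1.200928, p(1.03) = 1.425098
x2 = 1.030000 − 1.425098·(0.820000)/(2.626025) = 0.585000;  |Δ| = 0.445000
p(0.585000) = -0.409929
x3 = 0.585000 − (-0.409929)·(-0.445000)/(-1.835027) = 0.684409;  |Δ| = 0.099409
p(0.684409) = -0.103089
x4 = 0.684409 − (-0.103089)·(0.099409)/(0.306840) = 0.717808;  |Δ| = 0.033399
p(0.717808) = 0.011460
x5 = 0.717808 − 0.011460·(0.033399)/(0.114549) = 0.714467;  |Δ| = 0.003341
|x5 − x4| = 0.003341 < 0.01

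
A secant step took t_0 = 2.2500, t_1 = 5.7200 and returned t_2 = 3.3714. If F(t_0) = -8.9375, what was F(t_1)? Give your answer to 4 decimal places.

18.7182

The secant line through (2.2500, -8.9375) and (5.7200, F(t_1)) crosses zero at t_2 = 3.3714.
So (2.2500, -8.9375), (5.7200, F(t_1)), (3.3714, 0) are collinear:
F(t_1) = -8.9375 · (5.7200 − 3.3714) / (2.2500 − 3.3714) = -8.9375 · (2.348600)/(-1.121400) = 18.718221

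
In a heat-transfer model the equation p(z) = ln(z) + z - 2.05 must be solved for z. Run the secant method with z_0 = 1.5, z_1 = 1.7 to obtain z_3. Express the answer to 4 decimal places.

1.5877

p(1.5) = -0.144535, p(1.7) = 0.180628
z_2 = 1.700000 − 0.180628·(1.700000 − 1.500000) / (0.180628 − (-0.144535)) = 1.700000 − (0.036126)/(0.325163) = 1.588900
p(1.588900) = 0.001942
z_3 = 1.588900 − 0.001942·(1.588900 − 1.700000) / (0.001942 − 0.180628) = 1.588900 − (-0.000216)/(-0.178686) = 1.587693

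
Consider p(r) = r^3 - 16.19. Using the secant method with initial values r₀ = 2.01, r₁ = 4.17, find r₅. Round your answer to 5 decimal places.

2.52920

p(2.01) = -8.0693990, p(4.17) = 56.3217130
r₂ = 4.1700000 − 56.3217130·(4.1700000 − 2.0100000) / (56.3217130 − (-8.0693990)) = 4.1700000 − (121.6549001)/(64.3911120) = 2.2806880
p(2.2806880) = -4.3269151
r₃ = 2.2806880 − (-4.3269151)·(2.2806880 − 4.1700000) / (-4.3269151 − 56.3217130) = 2.2806880 − (8.1748927)/(-60.6486281) = 2.4154791
p(2.4154791) = -2.0967929
r₄ = 2.4154791 − (-2.0967929)·(2.4154791 − 2.2806880) / (-2.0967929 − (-4.3269151)) = 2.4154791 − (-0.2826289)/(2.2301222) = 2.5422116
p(2.5422116) = 0.2399054
r₅ = 2.5422116 − 0.2399054·(2.5422116 − 2.4154791) / (0.2399054 − (-2.0967929)) = 2.5422116 − (0.0304038)/(2.3366983) = 2.5292001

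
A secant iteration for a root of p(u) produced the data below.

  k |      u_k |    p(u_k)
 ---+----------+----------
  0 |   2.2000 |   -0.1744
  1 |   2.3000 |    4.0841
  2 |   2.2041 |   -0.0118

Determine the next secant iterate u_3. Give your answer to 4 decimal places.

2.2044

u_3 = 2.2041 − (-0.0118)·(2.2041 − 2.3000) / (-0.0118 − 4.0841)
   = 2.2041 − (0.001132)/(-4.095900) = 2.204376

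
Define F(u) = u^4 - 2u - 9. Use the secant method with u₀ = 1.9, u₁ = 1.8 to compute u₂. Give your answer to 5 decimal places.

1.89006

F(1.9) = 0.2321000, F(1.8) = -2.1024000
u₂ = 1.8000000 − (-2.1024000)·(1.8000000 − 1.9000000) / (-2.1024000 − 0.2321000) = 1.8000000 − (0.2102400)/(-2.3345000) = 1.8900578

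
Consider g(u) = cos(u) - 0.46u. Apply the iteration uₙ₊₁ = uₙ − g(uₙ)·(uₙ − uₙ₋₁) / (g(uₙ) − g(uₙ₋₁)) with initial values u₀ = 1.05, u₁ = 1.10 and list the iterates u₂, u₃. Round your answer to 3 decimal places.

g(1.05) = 0.01457, g(1.10) = -0.05240
u₂ = 1.10000 − (-0.05240)·(1.10000 − 1.05000) / (-0.05240 − 0.01457) = 1.10000 − (-0.00262)/(-0.06697) = 1.06088
g(1.06088) = 0.00010
u₃ = 1.06088 − 0.00010·(1.06088 − 1.10000) / (0.00010 − (-0.05240)) = 1.06088 − (0.00000)/(0.05251) = 1.06095

1.061, 1.061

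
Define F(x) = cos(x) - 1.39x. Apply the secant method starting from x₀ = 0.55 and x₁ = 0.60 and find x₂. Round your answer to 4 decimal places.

F(0.55) = 0.088025, F(0.60) = -0.008664
x₂ = 0.600000 − (-0.008664)·(0.600000 − 0.550000) / (-0.008664 − 0.088025) = 0.600000 − (-0.000433)/(-0.096689) = 0.595519

0.5955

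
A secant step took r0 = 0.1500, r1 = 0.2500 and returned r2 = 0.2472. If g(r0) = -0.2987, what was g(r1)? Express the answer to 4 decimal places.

The secant line through (0.1500, -0.2987) and (0.2500, g(r1)) crosses zero at r2 = 0.2472.
So (0.1500, -0.2987), (0.2500, g(r1)), (0.2472, 0) are collinear:
g(r1) = -0.2987 · (0.2500 − 0.2472) / (0.1500 − 0.2472) = -0.2987 · (0.002800)/(-0.097200) = 0.008605

0.0086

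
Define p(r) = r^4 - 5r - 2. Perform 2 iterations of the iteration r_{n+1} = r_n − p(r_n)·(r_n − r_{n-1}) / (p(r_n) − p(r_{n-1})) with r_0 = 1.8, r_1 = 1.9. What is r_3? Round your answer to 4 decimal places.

1.8265

p(1.8) = -0.502400, p(1.9) = 1.532100
r_2 = 1.900000 − 1.532100·(1.900000 − 1.800000) / (1.532100 − (-0.502400)) = 1.900000 − (0.153210)/(2.034500) = 1.824694
p(1.824694) = -0.037845
r_3 = 1.824694 − (-0.037845)·(1.824694 − 1.900000) / (-0.037845 − 1.532100) = 1.824694 − (0.002850)/(-1.569945) = 1.826509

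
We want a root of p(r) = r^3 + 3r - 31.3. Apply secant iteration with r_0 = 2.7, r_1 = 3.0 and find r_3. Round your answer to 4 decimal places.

2.8350

p(2.7) = -3.517000, p(3.0) = 4.700000
r_2 = 3.000000 − 4.700000·(3.000000 − 2.700000) / (4.700000 − (-3.517000)) = 3.000000 − (1.410000)/(8.217000) = 2.828405
p(2.828405) = -0.187912
r_3 = 2.828405 − (-0.187912)·(2.828405 − 3.000000) / (-0.187912 − 4.700000) = 2.828405 − (0.032245)/(-4.887912) = 2.835001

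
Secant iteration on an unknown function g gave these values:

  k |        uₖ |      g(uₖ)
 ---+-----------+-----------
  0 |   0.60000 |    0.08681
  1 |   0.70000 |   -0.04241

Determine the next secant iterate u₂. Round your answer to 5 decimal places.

0.66718

u₂ = 0.70000 − (-0.04241)·(0.70000 − 0.60000) / (-0.04241 − 0.08681)
   = 0.70000 − (-0.0042410)/(-0.1292200) = 0.6671800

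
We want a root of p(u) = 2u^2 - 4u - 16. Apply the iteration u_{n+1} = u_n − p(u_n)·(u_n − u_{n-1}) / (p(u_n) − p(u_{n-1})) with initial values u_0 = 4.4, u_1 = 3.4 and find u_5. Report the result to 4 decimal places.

p(4.4) = 5.120000, p(3.4) = -6.480000
u_2 = 3.400000 − (-6.480000)·(3.400000 − 4.400000) / (-6.480000 − 5.120000) = 3.400000 − (6.480000)/(-11.600000) = 3.958621
p(3.958621) = -0.493127
u_3 = 3.958621 − (-0.493127)·(3.958621 − 3.400000) / (-0.493127 − (-6.480000)) = 3.958621 − (-0.275471)/(5.986873) = 4.004633
p(4.004633) = 0.055641
u_4 = 4.004633 − 0.055641·(4.004633 − 3.958621) / (0.055641 − (-0.493127)) = 4.004633 − (0.002560)/(0.548769) = 3.999968
p(3.999968) = -0.000386
u_5 = 3.999968 − (-0.000386)·(3.999968 − 4.004633) / (-0.000386 − 0.055641) = 3.999968 − (0.000002)/(-0.056027) = 4.000000

4.0000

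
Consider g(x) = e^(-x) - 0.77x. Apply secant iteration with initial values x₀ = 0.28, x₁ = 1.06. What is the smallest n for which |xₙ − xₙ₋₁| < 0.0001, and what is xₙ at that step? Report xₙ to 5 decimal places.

g(0.28) = 0.5401837, g(1.06) = -0.4697442
x₂ = 1.0600000 − (-0.4697442)·(0.7800000)/(-1.0099279) = 0.6972014;  |Δ| = 0.3627986
g(0.6972014) = -0.0388680
x₃ = 0.6972014 − (-0.0388680)·(-0.3627986)/(0.4308761) = 0.6644744;  |Δ| = 0.0327270
g(0.6644744) = 0.0028986
x₄ = 0.6644744 − 0.0028986·(-0.0327270)/(0.0417667) = 0.6667457;  |Δ| = 0.0022713
g(0.6667457) = -0.0000176
x₅ = 0.6667457 − (-0.0000176)·(0.0022713)/(-0.0029162) = 0.6667320;  |Δ| = 0.0000137
|x₅ − x₄| = 0.0000137 < 0.0001

n = 5, xₙ = 0.66673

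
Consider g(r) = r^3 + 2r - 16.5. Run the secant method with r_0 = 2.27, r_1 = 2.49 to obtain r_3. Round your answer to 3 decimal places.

2.285

g(2.27) = -0.26292, g(2.49) = 3.91825
r_2 = 2.49000 − 3.91825·(2.49000 − 2.27000) / (3.91825 − (-0.26292)) = 2.49000 − (0.86201)/(4.18117) = 2.28383
g(2.28383) = -0.02009
r_3 = 2.28383 − (-0.02009)·(2.28383 − 2.49000) / (-0.02009 − 3.91825) = 2.28383 − (0.00414)/(-3.93834) = 2.28489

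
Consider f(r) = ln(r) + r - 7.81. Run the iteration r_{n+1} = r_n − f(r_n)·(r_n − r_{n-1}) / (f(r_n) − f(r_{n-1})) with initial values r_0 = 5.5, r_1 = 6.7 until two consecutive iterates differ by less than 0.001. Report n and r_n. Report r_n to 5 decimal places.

f(5.5) = -0.6052519, f(6.7) = 0.7921075
r_2 = 6.7000000 − 0.7921075·(1.2000000)/(1.3973594) = 6.0197677;  |Δ| = 0.6802323
f(6.0197677) = 0.0048164
r_3 = 6.0197677 − 0.0048164·(-0.6802323)/(-0.7872912) = 6.0156063;  |Δ| = 0.0041614
f(6.0156063) = -0.0000366
r_4 = 6.0156063 − (-0.0000366)·(-0.0041614)/(-0.0048529) = 6.0156376;  |Δ| = 0.0000314
|r_4 − r_3| = 0.0000314 < 0.001

n = 4, r_n = 6.01564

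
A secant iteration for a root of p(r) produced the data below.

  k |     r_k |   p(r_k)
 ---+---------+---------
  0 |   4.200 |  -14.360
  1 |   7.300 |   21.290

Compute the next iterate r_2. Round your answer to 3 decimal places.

5.449

r_2 = 7.300 − 21.290·(7.300 − 4.200) / (21.290 − (-14.360))
   = 7.300 − (65.99900)/(35.65000) = 5.44870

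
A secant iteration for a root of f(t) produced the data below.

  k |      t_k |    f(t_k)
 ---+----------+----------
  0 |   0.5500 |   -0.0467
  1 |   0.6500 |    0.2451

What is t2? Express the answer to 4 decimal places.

0.5660

t2 = 0.6500 − 0.2451·(0.6500 − 0.5500) / (0.2451 − (-0.0467))
   = 0.6500 − (0.024510)/(0.291800) = 0.566004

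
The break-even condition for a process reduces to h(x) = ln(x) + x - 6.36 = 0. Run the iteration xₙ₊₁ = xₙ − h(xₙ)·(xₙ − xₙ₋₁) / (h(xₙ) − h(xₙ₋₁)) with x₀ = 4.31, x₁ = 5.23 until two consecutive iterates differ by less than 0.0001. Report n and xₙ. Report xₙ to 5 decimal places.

h(4.31) = -0.5890621, h(5.23) = 0.5244113
x₂ = 5.2300000 − 0.5244113·(0.9200000)/(1.1134734) = 4.7967087;  |Δ| = 0.4332913
h(4.7967087) = 0.0046386
x₃ = 4.7967087 − 0.0046386·(-0.4332913)/(-0.5197726) = 4.7928418;  |Δ| = 0.0038669
h(4.7928418) = -0.0000347
x₄ = 4.7928418 − (-0.0000347)·(-0.0038669)/(-0.0046733) = 4.7928705;  |Δ| = 0.0000287
|x₄ − x₃| = 0.0000287 < 0.0001

n = 4, xₙ = 4.79287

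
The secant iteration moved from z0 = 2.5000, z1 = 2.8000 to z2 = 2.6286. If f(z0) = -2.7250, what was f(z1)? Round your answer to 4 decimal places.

3.6319

The secant line through (2.5000, -2.7250) and (2.8000, f(z1)) crosses zero at z2 = 2.6286.
So (2.5000, -2.7250), (2.8000, f(z1)), (2.6286, 0) are collinear:
f(z1) = -2.7250 · (2.8000 − 2.6286) / (2.5000 − 2.6286) = -2.7250 · (0.171400)/(-0.128600) = 3.631921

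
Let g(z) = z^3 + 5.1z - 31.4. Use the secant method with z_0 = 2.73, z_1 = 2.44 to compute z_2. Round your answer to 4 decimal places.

g(2.73) = 2.869417, g(2.44) = -4.429216
z_2 = 2.440000 − (-4.429216)·(2.440000 − 2.730000) / (-4.429216 − 2.869417) = 2.440000 − (1.284473)/(-7.298633) = 2.615988

2.6160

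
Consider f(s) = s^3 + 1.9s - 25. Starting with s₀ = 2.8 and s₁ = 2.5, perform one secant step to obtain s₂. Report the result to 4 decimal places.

2.7012

f(2.8) = 2.272000, f(2.5) = -4.625000
s₂ = 2.500000 − (-4.625000)·(2.500000 − 2.800000) / (-4.625000 − 2.272000) = 2.500000 − (1.387500)/(-6.897000) = 2.701174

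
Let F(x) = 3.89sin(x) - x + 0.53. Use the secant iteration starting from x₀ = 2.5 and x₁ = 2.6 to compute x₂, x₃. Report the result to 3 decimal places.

2.585, 2.585

F(2.5) = 0.35806, F(2.6) = -0.06470
x₂ = 2.60000 − (-0.06470)·(2.60000 − 2.50000) / (-0.06470 − 0.35806) = 2.60000 − (-0.00647)/(-0.42276) = 2.58470
F(2.58470) = 0.00138
x₃ = 2.58470 − 0.00138·(2.58470 − 2.60000) / (0.00138 − (-0.06470)) = 2.58470 − (-0.00002)/(0.06608) = 2.58502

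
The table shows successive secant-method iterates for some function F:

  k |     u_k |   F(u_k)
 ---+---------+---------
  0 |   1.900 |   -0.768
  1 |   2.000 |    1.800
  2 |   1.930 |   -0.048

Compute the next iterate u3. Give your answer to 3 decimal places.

1.932

u3 = 1.930 − (-0.048)·(1.930 − 2.000) / (-0.048 − 1.800)
   = 1.930 − (0.00336)/(-1.84800) = 1.93182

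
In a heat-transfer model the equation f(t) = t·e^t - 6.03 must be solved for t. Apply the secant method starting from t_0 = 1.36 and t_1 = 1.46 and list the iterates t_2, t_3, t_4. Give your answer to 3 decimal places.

f(1.36) = -0.73118, f(1.46) = 0.25670
t_2 = 1.46000 − 0.25670·(1.46000 − 1.36000) / (0.25670 − (-0.73118)) = 1.46000 − (0.02567)/(0.98788) = 1.43401
f(1.43401) = -0.01358
t_3 = 1.43401 − (-0.01358)·(1.43401 − 1.46000) / (-0.01358 − 0.25670) = 1.43401 − (0.00035)/(-0.27028) = 1.43532
f(1.43532) = -0.00023
t_4 = 1.43532 − (-0.00023)·(1.43532 − 1.43401) / (-0.00023 − (-0.01358)) = 1.43532 − (0.00000)/(0.01334) = 1.43534

1.434, 1.435, 1.435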